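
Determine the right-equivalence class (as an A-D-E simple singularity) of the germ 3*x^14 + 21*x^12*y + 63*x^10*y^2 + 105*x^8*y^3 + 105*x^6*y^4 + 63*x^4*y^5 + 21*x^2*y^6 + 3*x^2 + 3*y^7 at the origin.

The Hessian of f at 0 is [[6, 0], [0, 0]] with rank 1, so corank 1. A Groebner basis of the Jacobian ideal J(f) in C{x,y} is {y^6, x}; counting standard monomials gives mu = 6. Corank 1: A-series; mu = 6 gives A_6.

A_{6}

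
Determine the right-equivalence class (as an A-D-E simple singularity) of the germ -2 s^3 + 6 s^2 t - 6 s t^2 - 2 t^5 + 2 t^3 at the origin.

E8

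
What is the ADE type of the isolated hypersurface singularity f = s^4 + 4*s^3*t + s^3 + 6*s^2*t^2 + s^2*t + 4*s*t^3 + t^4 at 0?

D5

The Hessian of f at 0 has rank 0. Corank 2; j^3 = s^2*(s + t) has shape L^2 M (L != M), so D-series; mu = 5 gives D_5.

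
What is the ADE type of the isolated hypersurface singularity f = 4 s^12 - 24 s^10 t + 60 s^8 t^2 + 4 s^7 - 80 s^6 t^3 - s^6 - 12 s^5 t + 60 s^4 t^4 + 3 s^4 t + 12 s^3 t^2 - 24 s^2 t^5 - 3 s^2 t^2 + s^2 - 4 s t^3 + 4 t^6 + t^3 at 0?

A2

The Hessian of f at 0 is [[2, 0], [0, 0]] with rank 1, so corank 1. A Groebner basis of the Jacobian ideal J(f) in C{s,t} is {t^2, s}; counting standard monomials gives mu = 2. Corank 1: A-series; mu = 2 gives A_2.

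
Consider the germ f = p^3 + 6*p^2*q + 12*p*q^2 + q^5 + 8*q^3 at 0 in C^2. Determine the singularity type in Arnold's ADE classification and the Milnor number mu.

Type E_{8}, Milnor number mu = 8.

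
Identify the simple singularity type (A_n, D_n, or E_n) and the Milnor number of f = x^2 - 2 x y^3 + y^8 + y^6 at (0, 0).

Type A_7, Milnor number mu = 7.

The Hessian of f at 0 is [[2, 0], [0, 0]] with rank 1, so corank 1. A Groebner basis of the Jacobian ideal J(f) in C{x,y} is {x^3, x^2*y, -x + y^3}; counting standard monomials gives mu = 7. Corank 1: A-series; mu = 7 gives A_7.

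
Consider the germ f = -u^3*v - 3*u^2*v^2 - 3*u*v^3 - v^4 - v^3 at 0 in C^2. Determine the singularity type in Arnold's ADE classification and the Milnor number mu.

Type E_{7}, Milnor number mu = 7.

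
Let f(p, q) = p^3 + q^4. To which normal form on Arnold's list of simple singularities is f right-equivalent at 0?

The Hessian of f at 0 is [[0, 0], [0, 0]] with rank 0, so corank 2. A Groebner basis of the Jacobian ideal J(f) in C{p,q} is {q^3, p^2}; counting standard monomials gives mu = 6. Corank 2; j^3 = p^3 is a perfect cube, so E-series; the 4-jet and mu = 6 give E_6.

E_{6}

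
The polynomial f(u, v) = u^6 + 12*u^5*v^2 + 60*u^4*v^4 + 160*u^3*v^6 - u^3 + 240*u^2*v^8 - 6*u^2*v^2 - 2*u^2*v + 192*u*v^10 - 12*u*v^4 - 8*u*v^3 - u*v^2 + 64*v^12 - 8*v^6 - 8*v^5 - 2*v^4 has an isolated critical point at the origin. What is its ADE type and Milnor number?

Type D7, Milnor number mu = 7.

The Hessian of f at 0 is [[0, 0], [0, 0]] with rank 0, so corank 2. A Groebner basis of the Jacobian ideal J(f) in C{u,v} is {-u^2/4 - u*v/4 + v^4 + v^3/2, u^3 + 3*u^2/2 - u*v/2 - 6*v^3 - 2*v^2, u^2*v - u^2 - u*v/3 + 7*v^3/3 + 2*v^2/3, u^2/2 + u*v^2 + u*v/2}; counting standard monomials gives mu = 7. Corank 2; j^3 = -u*(u + v)^2 has shape L^2 M (L != M), so D-series; mu = 7 gives D_7.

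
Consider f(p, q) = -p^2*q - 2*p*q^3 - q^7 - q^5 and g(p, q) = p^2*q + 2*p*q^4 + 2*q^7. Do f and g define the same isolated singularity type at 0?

The Hessian of f at 0 is [[0, 0], [0, 0]] with rank 0, so corank 2. A Groebner basis of the Jacobian ideal J(f) in C{p,q} is {p^2*q^2 + p^2/7 + p*q^2/7, p^3 - p^2/7 - p*q^2/7, p*q + q^3}; counting standard monomials gives mu = 8. Corank 2; j^3 = -p^2*q has shape L^2 M (L != M), so D-series; mu = 8 gives D_8. The Hessian of g at 0 is [[0, 0], [0, 0]] with rank 0, so corank 2. A Groebner basis of the Jacobian ideal J(g) in C{p,q} is {-p^2/6 + p*q^3, p*q + q^4, p^3, p^2*q}; counting standard monomials gives mu = 8. Corank 2; j^3 = p^2*q has shape L^2 M (L != M), so D-series; mu = 8 gives D_8. Both have type D_8, hence right-equivalent.

Yes.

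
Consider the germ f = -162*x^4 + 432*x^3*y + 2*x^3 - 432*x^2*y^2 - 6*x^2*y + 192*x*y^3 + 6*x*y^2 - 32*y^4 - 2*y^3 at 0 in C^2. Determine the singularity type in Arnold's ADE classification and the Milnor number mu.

Type E6, Milnor number mu = 6.

The Hessian of f at 0 has rank 0. Corank 2; j^3 = 2*(x - y)^3 is a perfect cube, so E-series; the 4-jet and mu = 6 give E_6.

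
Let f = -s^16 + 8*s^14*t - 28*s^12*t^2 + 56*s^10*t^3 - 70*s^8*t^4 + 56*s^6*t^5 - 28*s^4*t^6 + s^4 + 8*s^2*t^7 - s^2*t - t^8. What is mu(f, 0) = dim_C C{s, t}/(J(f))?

9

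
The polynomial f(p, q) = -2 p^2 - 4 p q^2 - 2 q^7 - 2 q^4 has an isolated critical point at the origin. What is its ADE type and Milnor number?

Type A_6, Milnor number mu = 6.

The Hessian of f at 0 is [[-4, 0], [0, 0]] with rank 1, so corank 1. A Groebner basis of the Jacobian ideal J(f) in C{p,q} is {p^3, p + q^2}; counting standard monomials gives mu = 6. Corank 1: A-series; mu = 6 gives A_6.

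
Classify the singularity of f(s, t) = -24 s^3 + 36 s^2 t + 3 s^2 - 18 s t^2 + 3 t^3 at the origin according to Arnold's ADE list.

A_2

The Hessian of f at 0 has rank 1. Corank 1: A-series; mu = 2 gives A_2.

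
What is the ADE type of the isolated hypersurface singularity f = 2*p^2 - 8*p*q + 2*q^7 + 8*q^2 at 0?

The Hessian of f at 0 is [[4, -8], [-8, 16]] with rank 1, so corank 1. A Groebner basis of the Jacobian ideal J(f) in C{p,q} is {q^6, p - 2*q}; counting standard monomials gives mu = 6. Corank 1: A-series; mu = 6 gives A_6.

A_{6}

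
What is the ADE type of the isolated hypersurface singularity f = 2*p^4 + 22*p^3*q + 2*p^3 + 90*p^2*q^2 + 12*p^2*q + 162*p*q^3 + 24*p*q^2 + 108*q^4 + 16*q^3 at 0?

E7

The Hessian of f at 0 has rank 0. Corank 2; j^3 = 2*(p + 2*q)^3 is a perfect cube, so E-series; the 4-jet and mu = 7 give E_7.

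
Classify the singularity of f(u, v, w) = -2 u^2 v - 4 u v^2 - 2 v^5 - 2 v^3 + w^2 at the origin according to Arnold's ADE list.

The Hessian of f at 0 has rank 1. Corank 2; j^3 = -2*v*(u + v)^2 has shape L^2 M (L != M), so D-series; mu = 6 gives D_6.

D_6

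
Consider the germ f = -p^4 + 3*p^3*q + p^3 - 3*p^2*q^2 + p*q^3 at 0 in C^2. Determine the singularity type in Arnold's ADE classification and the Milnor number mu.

The Hessian of f at 0 has rank 0. Corank 2; j^3 = p^3 is a perfect cube, so E-series; the 4-jet and mu = 7 give E_7.

Type E_7, Milnor number mu = 7.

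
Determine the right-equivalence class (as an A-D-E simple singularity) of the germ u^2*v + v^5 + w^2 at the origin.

D_6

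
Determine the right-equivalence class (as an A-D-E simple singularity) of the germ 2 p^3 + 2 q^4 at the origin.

E_6

The Hessian of f at 0 has rank 0. Corank 2; j^3 = 2*p^3 is a perfect cube, so E-series; the 4-jet and mu = 6 give E_6.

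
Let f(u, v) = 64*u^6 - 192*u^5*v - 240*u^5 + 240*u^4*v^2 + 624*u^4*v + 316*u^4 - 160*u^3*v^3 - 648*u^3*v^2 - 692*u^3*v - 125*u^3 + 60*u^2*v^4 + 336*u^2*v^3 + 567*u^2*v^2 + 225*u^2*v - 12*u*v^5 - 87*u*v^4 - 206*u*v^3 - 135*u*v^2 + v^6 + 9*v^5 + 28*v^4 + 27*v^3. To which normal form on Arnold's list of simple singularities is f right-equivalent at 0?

E_6

The Hessian of f at 0 has rank 0. Corank 2; j^3 = -(5*u - 3*v)^3 is a perfect cube, so E-series; the 4-jet and mu = 6 give E_6.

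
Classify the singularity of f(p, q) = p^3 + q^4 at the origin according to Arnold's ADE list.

The Hessian of f at 0 has rank 0. Corank 2; j^3 = p^3 is a perfect cube, so E-series; the 4-jet and mu = 6 give E_6.

E_{6}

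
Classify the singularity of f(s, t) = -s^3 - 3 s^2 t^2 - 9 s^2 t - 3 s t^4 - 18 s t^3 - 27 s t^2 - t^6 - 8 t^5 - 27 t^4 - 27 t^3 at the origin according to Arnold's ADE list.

The Hessian of f at 0 has rank 0. Corank 2; j^3 = -(s + 3*t)^3 is a perfect cube, so E-series; the 5-jet and mu = 8 give E_8.

E_8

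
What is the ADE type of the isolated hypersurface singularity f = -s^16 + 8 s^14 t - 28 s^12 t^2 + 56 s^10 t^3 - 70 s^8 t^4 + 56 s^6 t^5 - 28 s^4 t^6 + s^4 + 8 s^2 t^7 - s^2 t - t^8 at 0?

The Hessian of f at 0 has rank 0. Corank 2; j^3 = -s^2*t has shape L^2 M (L != M), so D-series; mu = 9 gives D_9.

D_9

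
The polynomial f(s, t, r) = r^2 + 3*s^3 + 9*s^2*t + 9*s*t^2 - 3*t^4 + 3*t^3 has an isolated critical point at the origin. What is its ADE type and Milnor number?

Type E_6, Milnor number mu = 6.

The Hessian of f at 0 is [[0, 0, 0], [0, 0, 0], [0, 0, 2]] with rank 1, so corank 2. A Groebner basis of the Jacobian ideal J(f) in C{s,t,r} is {t^3, s^2 + 2*s*t + t^2, r}; counting standard monomials gives mu = 6. Corank 2; j^3 = 3*(s + t)^3 is a perfect cube, so E-series; the 4-jet and mu = 6 give E_6.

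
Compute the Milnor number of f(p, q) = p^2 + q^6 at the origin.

The Hessian of f at 0 is [[2, 0], [0, 0]] with rank 1, so corank 1. A Groebner basis of the Jacobian ideal J(f) in C{p,q} is {q^5, p}; counting standard monomials gives mu = 5. Corank 1: A-series; mu = 5 gives A_5.

5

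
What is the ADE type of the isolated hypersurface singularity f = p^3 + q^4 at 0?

The Hessian of f at 0 is [[0, 0], [0, 0]] with rank 0, so corank 2. A Groebner basis of the Jacobian ideal J(f) in C{p,q} is {q^3, p^2}; counting standard monomials gives mu = 6. Corank 2; j^3 = p^3 is a perfect cube, so E-series; the 4-jet and mu = 6 give E_6.

E_6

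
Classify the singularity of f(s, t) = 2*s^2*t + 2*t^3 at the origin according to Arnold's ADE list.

The Hessian of f at 0 has rank 0. Corank 2; j^3 = 2*t*(s^2 + t^2) splits into three distinct lines over C (the quadratic factor has nonzero discriminant), so D_4.

D_{4}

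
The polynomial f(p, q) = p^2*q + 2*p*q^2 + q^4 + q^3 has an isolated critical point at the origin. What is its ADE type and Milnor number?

Type D5, Milnor number mu = 5.

The Hessian of f at 0 has rank 0. Corank 2; j^3 = q*(p + q)^2 has shape L^2 M (L != M), so D-series; mu = 5 gives D_5.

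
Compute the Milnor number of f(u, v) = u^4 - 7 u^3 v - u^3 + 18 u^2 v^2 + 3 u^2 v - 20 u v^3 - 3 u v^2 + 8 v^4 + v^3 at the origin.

The Hessian of f at 0 is [[0, 0], [0, 0]] with rank 0, so corank 2. A Groebner basis of the Jacobian ideal J(f) in C{u,v} is {3*u^2 - 6*u*v + v^4 + v^3 + 3*v^2, u^3 - 9*u^2 + 18*u*v - 4*v^3 - 9*v^2, u^2*v - 5*u^2 + 10*u*v - 8*v^3/3 - 5*v^2, -2*u^2 + u*v^2 + 4*u*v - 5*v^3/3 - 2*v^2}; counting standard monomials gives mu = 7. Corank 2; j^3 = -(u - v)^3 is a perfect cube, so E-series; the 4-jet and mu = 7 give E_7.

7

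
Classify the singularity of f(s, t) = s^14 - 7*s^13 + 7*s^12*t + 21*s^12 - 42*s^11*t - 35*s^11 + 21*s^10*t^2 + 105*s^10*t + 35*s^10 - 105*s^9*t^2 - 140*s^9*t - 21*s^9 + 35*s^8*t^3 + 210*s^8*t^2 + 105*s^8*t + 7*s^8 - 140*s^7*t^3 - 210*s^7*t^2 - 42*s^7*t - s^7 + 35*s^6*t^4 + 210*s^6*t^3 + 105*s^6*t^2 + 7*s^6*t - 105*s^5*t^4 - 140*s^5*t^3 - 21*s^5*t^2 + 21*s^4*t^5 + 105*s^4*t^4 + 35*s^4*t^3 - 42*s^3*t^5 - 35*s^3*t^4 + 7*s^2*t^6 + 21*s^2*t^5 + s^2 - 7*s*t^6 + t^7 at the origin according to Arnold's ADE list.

A_6

The Hessian of f at 0 is [[2, 0], [0, 0]] with rank 1, so corank 1. A Groebner basis of the Jacobian ideal J(f) in C{s,t} is {t^6, s}; counting standard monomials gives mu = 6. Corank 1: A-series; mu = 6 gives A_6.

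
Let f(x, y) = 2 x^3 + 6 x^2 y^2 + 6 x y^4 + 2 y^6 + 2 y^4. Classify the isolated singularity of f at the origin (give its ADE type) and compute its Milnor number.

Type E_{6}, Milnor number mu = 6.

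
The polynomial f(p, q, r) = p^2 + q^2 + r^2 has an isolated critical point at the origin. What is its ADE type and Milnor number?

Type A_{1}, Milnor number mu = 1.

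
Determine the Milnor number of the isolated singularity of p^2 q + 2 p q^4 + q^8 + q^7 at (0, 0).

9

The Hessian of f at 0 is [[0, 0], [0, 0]] with rank 0, so corank 2. A Groebner basis of the Jacobian ideal J(f) in C{p,q} is {p^2*q^2, 8*p^2*q + p^2 + p*q^3, p*q + q^4, p^3}; counting standard monomials gives mu = 9. Corank 2; j^3 = p^2*q has shape L^2 M (L != M), so D-series; mu = 9 gives D_9.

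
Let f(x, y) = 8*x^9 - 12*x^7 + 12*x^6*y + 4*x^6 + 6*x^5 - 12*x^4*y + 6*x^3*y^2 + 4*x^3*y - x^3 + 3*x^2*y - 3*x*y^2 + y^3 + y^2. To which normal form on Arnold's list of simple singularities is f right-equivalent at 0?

A_2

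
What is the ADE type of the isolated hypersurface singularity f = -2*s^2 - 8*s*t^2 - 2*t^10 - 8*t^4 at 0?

The Hessian of f at 0 has rank 1. Corank 1: A-series; mu = 9 gives A_9.

A_9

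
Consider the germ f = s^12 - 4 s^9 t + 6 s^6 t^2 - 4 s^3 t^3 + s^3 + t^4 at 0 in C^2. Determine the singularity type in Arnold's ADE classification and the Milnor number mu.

Type E_6, Milnor number mu = 6.

The Hessian of f at 0 has rank 0. Corank 2; j^3 = s^3 is a perfect cube, so E-series; the 4-jet and mu = 6 give E_6.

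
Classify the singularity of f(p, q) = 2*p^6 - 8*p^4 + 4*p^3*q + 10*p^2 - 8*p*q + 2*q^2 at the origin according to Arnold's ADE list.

A_1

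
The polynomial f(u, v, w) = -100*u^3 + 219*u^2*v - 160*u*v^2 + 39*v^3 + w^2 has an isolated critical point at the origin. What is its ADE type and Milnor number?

Type D4, Milnor number mu = 4.

The Hessian of f at 0 has rank 1. Corank 2; j^3 = -(4*u - 3*v)*(25*u^2 - 36*u*v + 13*v^2) splits into three distinct lines over C (the quadratic factor has nonzero discriminant), so D_4.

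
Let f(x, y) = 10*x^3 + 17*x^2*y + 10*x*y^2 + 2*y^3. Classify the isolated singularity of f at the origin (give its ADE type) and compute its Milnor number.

Type D4, Milnor number mu = 4.

The Hessian of f at 0 has rank 0. Corank 2; j^3 = (2*x + y)*(5*x^2 + 6*x*y + 2*y^2) splits into three distinct lines over C (the quadratic factor has nonzero discriminant), so D_4.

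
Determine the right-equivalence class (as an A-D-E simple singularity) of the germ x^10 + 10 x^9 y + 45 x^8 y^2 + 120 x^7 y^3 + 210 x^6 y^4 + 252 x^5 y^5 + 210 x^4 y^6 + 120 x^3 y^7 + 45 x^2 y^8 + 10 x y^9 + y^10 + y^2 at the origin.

A_9

The Hessian of f at 0 is [[0, 0], [0, 2]] with rank 1, so corank 1. A Groebner basis of the Jacobian ideal J(f) in C{x,y} is {x^9, y}; counting standard monomials gives mu = 9. Corank 1: A-series; mu = 9 gives A_9.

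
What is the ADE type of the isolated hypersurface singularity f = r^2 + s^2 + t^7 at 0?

A_6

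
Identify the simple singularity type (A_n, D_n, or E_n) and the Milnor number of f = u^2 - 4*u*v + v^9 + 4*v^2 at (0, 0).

Type A_8, Milnor number mu = 8.

The Hessian of f at 0 has rank 1. Corank 1: A-series; mu = 8 gives A_8.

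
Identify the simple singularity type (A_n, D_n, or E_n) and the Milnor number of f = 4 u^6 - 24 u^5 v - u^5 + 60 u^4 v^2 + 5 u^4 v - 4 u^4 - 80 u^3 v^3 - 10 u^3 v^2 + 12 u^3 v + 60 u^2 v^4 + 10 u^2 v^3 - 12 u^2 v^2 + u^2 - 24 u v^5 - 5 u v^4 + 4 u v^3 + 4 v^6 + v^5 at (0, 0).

The Hessian of f at 0 has rank 1. Corank 1: A-series; mu = 4 gives A_4.

Type A4, Milnor number mu = 4.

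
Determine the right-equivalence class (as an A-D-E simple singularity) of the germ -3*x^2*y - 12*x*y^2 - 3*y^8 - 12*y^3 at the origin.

D_{9}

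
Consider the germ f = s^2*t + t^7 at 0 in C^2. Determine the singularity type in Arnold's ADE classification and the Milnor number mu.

Type D_8, Milnor number mu = 8.

The Hessian of f at 0 has rank 0. Corank 2; j^3 = s^2*t has shape L^2 M (L != M), so D-series; mu = 8 gives D_8.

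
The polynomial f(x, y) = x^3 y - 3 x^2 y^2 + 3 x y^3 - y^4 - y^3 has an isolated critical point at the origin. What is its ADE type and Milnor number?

Type E_{7}, Milnor number mu = 7.

The Hessian of f at 0 is [[0, 0], [0, 0]] with rank 0, so corank 2. A Groebner basis of the Jacobian ideal J(f) in C{x,y} is {x^3 - 3*x*y^2 - 3*y^2, x^2*y - 2*x*y^2, y^3}; counting standard monomials gives mu = 7. Corank 2; j^3 = -y^3 is a perfect cube, so E-series; the 4-jet and mu = 7 give E_7.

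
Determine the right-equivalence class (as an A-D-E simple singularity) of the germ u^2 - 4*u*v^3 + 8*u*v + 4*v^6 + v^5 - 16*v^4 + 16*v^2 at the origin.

A4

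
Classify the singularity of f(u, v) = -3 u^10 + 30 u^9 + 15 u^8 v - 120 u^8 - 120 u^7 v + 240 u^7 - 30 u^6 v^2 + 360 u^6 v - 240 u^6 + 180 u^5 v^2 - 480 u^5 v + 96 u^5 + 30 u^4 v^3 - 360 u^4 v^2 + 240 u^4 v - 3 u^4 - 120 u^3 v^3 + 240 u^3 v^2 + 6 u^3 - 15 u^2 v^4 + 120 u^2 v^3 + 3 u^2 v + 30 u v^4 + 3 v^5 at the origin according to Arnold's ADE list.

The Hessian of f at 0 is [[0, 0], [0, 0]] with rank 0, so corank 2. A Groebner basis of the Jacobian ideal J(f) in C{u,v} is {-u*v/10 + v^4, u*v^2, u^2 + u*v/2}; counting standard monomials gives mu = 6. Corank 2; j^3 = 3*u^2*(2*u + v) has shape L^2 M (L != M), so D-series; mu = 6 gives D_6.

D_{6}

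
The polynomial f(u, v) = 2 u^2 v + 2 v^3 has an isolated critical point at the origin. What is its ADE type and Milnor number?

The Hessian of f at 0 has rank 0. Corank 2; j^3 = 2*v*(u^2 + v^2) splits into three distinct lines over C (the quadratic factor has nonzero discriminant), so D_4.

Type D_4, Milnor number mu = 4.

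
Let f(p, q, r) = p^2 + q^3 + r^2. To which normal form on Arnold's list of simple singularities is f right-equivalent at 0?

A2

The Hessian of f at 0 has rank 2. Corank 1: A-series; mu = 2 gives A_2.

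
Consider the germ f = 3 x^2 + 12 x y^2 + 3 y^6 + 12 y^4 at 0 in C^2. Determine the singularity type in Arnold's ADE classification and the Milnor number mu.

Type A5, Milnor number mu = 5.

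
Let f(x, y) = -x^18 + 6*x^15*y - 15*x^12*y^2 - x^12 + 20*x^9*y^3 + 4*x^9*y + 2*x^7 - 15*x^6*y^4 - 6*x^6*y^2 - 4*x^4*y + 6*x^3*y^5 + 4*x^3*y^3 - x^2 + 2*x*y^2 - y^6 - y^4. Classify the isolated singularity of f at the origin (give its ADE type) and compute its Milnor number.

The Hessian of f at 0 has rank 1. Corank 1: A-series; mu = 5 gives A_5.

Type A5, Milnor number mu = 5.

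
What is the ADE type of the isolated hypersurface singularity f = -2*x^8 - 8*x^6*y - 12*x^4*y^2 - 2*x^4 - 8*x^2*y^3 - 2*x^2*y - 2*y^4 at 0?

The Hessian of f at 0 has rank 0. Corank 2; j^3 = -2*x^2*y has shape L^2 M (L != M), so D-series; mu = 5 gives D_5.

D_{5}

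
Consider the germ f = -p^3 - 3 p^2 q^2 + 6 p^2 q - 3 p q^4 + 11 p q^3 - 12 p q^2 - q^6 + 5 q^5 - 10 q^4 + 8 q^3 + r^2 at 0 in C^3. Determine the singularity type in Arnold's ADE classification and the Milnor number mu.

The Hessian of f at 0 has rank 1. Corank 2; j^3 = -(p - 2*q)^3 is a perfect cube, so E-series; the 4-jet and mu = 7 give E_7.

Type E_7, Milnor number mu = 7.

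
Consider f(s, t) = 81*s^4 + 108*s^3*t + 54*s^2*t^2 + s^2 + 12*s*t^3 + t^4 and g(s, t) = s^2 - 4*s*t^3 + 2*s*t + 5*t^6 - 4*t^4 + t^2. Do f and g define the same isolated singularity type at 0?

No.

The Hessian of f at 0 has rank 1. Corank 1: A-series; mu = 3 gives A_3. The Hessian of g at 0 has rank 1. Corank 1: A-series; mu = 5 gives A_5. f is A_3 but g is A_5, hence not right-equivalent.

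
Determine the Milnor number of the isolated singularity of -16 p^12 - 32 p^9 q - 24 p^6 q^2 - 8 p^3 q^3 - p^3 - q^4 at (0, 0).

6

The Hessian of f at 0 has rank 0. Corank 2; j^3 = -p^3 is a perfect cube, so E-series; the 4-jet and mu = 6 give E_6.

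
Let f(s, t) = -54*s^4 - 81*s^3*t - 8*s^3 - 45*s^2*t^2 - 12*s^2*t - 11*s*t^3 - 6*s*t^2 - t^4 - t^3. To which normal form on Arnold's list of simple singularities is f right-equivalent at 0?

The Hessian of f at 0 is [[0, 0], [0, 0]] with rank 0, so corank 2. A Groebner basis of the Jacobian ideal J(f) in C{s,t} is {256*s^2/3 + 256*s*t/3 + t^4 - 8*t^3/9 + 64*t^2/3, s^3 + 20*s^2/3 + 20*s*t/3 + t^3/18 + 5*t^2/3, s^2*t - 88*s^2/9 - 88*s*t/9 - 4*t^3/27 - 22*t^2/9, 32*s^2/3 + s*t^2 + 32*s*t/3 + 7*t^3/18 + 8*t^2/3}; counting standard monomials gives mu = 7. Corank 2; j^3 = -(2*s + t)^3 is a perfect cube, so E-series; the 4-jet and mu = 7 give E_7.

E_{7}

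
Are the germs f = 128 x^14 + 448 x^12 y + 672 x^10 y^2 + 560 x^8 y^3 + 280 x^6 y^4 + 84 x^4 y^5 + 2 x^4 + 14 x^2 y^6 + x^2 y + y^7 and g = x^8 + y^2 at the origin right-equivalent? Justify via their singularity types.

No.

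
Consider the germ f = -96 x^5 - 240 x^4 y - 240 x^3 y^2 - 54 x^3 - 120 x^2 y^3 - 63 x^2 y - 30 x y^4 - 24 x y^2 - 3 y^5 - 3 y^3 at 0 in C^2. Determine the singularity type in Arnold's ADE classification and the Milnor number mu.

The Hessian of f at 0 has rank 0. Corank 2; j^3 = -3*(2*x + y)*(3*x + y)^2 has shape L^2 M (L != M), so D-series; mu = 6 gives D_6.

Type D6, Milnor number mu = 6.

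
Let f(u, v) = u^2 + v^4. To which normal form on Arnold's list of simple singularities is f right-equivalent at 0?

A_{3}

The Hessian of f at 0 is [[2, 0], [0, 0]] with rank 1, so corank 1. A Groebner basis of the Jacobian ideal J(f) in C{u,v} is {v^3, u}; counting standard monomials gives mu = 3. Corank 1: A-series; mu = 3 gives A_3.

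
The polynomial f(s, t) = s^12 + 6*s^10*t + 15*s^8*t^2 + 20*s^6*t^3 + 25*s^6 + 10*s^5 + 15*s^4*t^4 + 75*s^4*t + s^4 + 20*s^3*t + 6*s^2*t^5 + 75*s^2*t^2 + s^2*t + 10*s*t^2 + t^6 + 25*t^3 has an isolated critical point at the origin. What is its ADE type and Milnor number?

Type D_{7}, Milnor number mu = 7.

The Hessian of f at 0 is [[0, 0], [0, 0]] with rank 0, so corank 2. A Groebner basis of the Jacobian ideal J(f) in C{s,t} is {125*s^2/1171863 + 5468744*s*t/3662071875 + t^4 + 1562494*t^3/29296575 + 1171873*t^2/244138125, s^3 + 78125*s^2/390621 + 390631*s*t/390621 + 250*t^3/390621 + 10*t^2/130207, s^2*t + s*t/5 + t^2, -3125*s^2/1171863 + s*t^2 - 1562494*s*t/29296575 + 1953095*t^3/1171863 - 390623*t^2/1953105}; counting standard monomials gives mu = 7. Corank 2; j^3 = t*(s + 5*t)^2 has shape L^2 M (L != M), so D-series; mu = 7 gives D_7.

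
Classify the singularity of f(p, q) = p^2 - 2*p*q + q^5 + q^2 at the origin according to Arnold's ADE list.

The Hessian of f at 0 has rank 1. Corank 1: A-series; mu = 4 gives A_4.

A_4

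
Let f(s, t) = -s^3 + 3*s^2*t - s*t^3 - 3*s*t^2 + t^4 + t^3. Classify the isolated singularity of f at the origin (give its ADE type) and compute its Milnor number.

Type E_7, Milnor number mu = 7.

The Hessian of f at 0 is [[0, 0], [0, 0]] with rank 0, so corank 2. A Groebner basis of the Jacobian ideal J(f) in C{s,t} is {s^3 - 3*s^2*t - 6*s^2 + 12*s*t - 6*t^2, 3*s^2 + s*t^2 - 6*s*t + 3*t^2, 3*s^2 - 6*s*t + t^3 + 3*t^2}; counting standard monomials gives mu = 7. Corank 2; j^3 = -(s - t)^3 is a perfect cube, so E-series; the 4-jet and mu = 7 give E_7.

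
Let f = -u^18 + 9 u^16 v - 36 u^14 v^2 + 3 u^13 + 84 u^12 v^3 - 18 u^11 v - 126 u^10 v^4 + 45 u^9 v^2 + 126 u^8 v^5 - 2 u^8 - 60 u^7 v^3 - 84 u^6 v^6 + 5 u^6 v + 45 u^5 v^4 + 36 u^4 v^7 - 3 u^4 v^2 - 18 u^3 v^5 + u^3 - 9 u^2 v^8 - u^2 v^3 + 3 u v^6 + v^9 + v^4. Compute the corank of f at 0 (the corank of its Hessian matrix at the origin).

2

The Hessian at 0 is [[0, 0], [0, 0]] of rank 0; hence corank 2.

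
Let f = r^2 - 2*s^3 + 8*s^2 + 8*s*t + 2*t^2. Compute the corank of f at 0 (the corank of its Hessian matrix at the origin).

1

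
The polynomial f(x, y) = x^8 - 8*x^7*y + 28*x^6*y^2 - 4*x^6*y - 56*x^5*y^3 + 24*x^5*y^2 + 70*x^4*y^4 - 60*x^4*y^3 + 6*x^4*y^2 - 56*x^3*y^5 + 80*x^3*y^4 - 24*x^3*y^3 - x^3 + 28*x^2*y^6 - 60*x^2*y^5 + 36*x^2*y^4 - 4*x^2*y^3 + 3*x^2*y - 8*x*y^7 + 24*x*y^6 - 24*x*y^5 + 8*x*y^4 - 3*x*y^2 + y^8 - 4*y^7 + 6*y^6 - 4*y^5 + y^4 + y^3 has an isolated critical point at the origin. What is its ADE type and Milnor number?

The Hessian of f at 0 has rank 0. Corank 2; j^3 = -(x - y)^3 is a perfect cube, so E-series; the 4-jet and mu = 6 give E_6.

Type E_6, Milnor number mu = 6.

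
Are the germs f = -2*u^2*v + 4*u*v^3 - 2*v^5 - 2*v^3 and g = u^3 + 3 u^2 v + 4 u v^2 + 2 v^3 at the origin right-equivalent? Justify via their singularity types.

Yes.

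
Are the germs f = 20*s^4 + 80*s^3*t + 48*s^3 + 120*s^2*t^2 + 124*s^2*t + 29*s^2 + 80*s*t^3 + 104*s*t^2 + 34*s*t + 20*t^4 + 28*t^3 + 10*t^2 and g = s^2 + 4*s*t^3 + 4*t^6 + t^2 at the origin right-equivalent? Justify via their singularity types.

The Hessian of f at 0 has rank 2. Corank 0: nondegenerate Morse point, so A_1. The Hessian of g at 0 has rank 2. Corank 0: nondegenerate Morse point, so A_1. Both have type A_1, hence right-equivalent.

Yes.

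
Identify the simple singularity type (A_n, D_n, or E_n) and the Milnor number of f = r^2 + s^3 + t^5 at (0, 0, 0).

Type E_{8}, Milnor number mu = 8.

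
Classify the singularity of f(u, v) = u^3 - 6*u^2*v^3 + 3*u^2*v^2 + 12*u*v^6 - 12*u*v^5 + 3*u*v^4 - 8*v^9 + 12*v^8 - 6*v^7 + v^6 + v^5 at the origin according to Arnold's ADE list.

The Hessian of f at 0 has rank 0. Corank 2; j^3 = u^3 is a perfect cube, so E-series; the 5-jet and mu = 8 give E_8.

E_8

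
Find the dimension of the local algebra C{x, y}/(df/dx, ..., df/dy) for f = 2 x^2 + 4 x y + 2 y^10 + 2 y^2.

The Hessian of f at 0 is [[4, 4], [4, 4]] with rank 1, so corank 1. A Groebner basis of the Jacobian ideal J(f) in C{x,y} is {y^9, x + y}; counting standard monomials gives mu = 9. Corank 1: A-series; mu = 9 gives A_9.

9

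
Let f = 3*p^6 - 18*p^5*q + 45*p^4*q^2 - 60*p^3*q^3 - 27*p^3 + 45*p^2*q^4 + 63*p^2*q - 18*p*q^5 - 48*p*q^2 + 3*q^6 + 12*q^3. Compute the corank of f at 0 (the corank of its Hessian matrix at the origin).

2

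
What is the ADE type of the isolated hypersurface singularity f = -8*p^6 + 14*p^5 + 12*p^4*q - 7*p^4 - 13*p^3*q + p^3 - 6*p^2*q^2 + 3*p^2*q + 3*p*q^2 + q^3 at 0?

The Hessian of f at 0 has rank 0. Corank 2; j^3 = (p + q)^3 is a perfect cube, so E-series; the 4-jet and mu = 7 give E_7.

E7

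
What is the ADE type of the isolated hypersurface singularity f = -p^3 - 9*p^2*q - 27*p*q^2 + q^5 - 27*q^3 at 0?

E_{8}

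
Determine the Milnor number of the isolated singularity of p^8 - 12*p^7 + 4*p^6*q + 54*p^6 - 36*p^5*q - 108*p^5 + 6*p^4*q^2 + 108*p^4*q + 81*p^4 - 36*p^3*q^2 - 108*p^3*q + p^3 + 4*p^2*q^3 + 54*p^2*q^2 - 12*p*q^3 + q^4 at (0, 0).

6

The Hessian of f at 0 is [[0, 0], [0, 0]] with rank 0, so corank 2. A Groebner basis of the Jacobian ideal J(f) in C{p,q} is {q^4, p*q^2 - q^3/9, p^2}; counting standard monomials gives mu = 6. Corank 2; j^3 = p^3 is a perfect cube, so E-series; the 4-jet and mu = 6 give E_6.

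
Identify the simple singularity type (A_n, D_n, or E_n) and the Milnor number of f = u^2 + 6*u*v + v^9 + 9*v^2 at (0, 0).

The Hessian of f at 0 has rank 1. Corank 1: A-series; mu = 8 gives A_8.

Type A_8, Milnor number mu = 8.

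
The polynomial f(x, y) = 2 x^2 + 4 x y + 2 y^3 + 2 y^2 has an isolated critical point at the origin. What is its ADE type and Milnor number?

Type A2, Milnor number mu = 2.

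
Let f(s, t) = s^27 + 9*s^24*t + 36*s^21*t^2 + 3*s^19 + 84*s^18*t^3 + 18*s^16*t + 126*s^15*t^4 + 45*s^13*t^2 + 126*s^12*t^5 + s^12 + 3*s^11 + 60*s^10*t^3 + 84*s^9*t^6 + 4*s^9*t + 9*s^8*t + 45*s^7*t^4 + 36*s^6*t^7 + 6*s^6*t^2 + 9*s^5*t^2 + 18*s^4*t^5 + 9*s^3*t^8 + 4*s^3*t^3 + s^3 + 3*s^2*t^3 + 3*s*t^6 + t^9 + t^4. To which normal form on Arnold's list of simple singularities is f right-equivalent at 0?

E_{6}

The Hessian of f at 0 is [[0, 0], [0, 0]] with rank 0, so corank 2. A Groebner basis of the Jacobian ideal J(f) in C{s,t} is {t^3, s^2}; counting standard monomials gives mu = 6. Corank 2; j^3 = s^3 is a perfect cube, so E-series; the 4-jet and mu = 6 give E_6.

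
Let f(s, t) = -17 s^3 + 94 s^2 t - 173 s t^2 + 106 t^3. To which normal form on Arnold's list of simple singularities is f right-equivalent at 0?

The Hessian of f at 0 has rank 0. Corank 2; j^3 = -(s - 2*t)*(17*s^2 - 60*s*t + 53*t^2) splits into three distinct lines over C (the quadratic factor has nonzero discriminant), so D_4.

D_{4}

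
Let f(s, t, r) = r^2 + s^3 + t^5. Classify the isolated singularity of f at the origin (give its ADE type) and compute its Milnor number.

Type E_{8}, Milnor number mu = 8.

The Hessian of f at 0 has rank 1. Corank 2; j^3 = s^3 is a perfect cube, so E-series; the 5-jet and mu = 8 give E_8.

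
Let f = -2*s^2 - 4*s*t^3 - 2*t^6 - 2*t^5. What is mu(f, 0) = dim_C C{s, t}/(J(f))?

The Hessian of f at 0 has rank 1. Corank 1: A-series; mu = 4 gives A_4.

4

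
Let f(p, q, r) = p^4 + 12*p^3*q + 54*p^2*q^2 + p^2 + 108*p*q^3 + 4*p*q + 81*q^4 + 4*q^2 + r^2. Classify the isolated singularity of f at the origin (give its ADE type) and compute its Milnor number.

The Hessian of f at 0 is [[2, 4, 0], [4, 8, 0], [0, 0, 2]] with rank 2, so corank 1. A Groebner basis of the Jacobian ideal J(f) in C{p,q,r} is {q^3, p + 2*q, r}; counting standard monomials gives mu = 3. Corank 1: A-series; mu = 3 gives A_3.

Type A3, Milnor number mu = 3.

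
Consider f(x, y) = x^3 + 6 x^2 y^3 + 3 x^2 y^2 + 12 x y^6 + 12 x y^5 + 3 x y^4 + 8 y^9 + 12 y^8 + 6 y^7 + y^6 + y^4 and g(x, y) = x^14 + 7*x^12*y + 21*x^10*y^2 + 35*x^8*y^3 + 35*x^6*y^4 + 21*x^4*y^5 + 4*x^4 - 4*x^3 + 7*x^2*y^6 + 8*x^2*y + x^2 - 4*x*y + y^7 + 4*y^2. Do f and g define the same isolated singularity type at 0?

No.

The Hessian of f at 0 is [[0, 0], [0, 0]] with rank 0, so corank 2. A Groebner basis of the Jacobian ideal J(f) in C{x,y} is {x^3, x^2*y, x^2/2 + x*y^2, y^3}; counting standard monomials gives mu = 6. Corank 2; j^3 = x^3 is a perfect cube, so E-series; the 4-jet and mu = 6 give E_6. The Hessian of g at 0 is [[2, -4], [-4, 8]] with rank 1, so corank 1. A Groebner basis of the Jacobian ideal J(g) in C{x,y} is {-7*x*y/48 + 5*x/384 + y^4 + y^3/3 + 3*y^2/16 - 5*y/192, x*y^2 - x*y/3 + x/48 - 2*y^3/3 + y^2/2 - y/24, x^2 - x/2 + y}; counting standard monomials gives mu = 6. Corank 1: A-series; mu = 6 gives A_6. f is E_6 but g is A_6, hence not right-equivalent.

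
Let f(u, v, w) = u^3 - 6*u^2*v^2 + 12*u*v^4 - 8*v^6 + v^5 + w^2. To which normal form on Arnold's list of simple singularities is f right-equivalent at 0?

The Hessian of f at 0 is [[0, 0, 0], [0, 0, 0], [0, 0, 2]] with rank 1, so corank 2. A Groebner basis of the Jacobian ideal J(f) in C{u,v,w} is {v^4, u^3, -u^2/4 + u*v^2, w}; counting standard monomials gives mu = 8. Corank 2; j^3 = u^3 is a perfect cube, so E-series; the 5-jet and mu = 8 give E_8.

E_8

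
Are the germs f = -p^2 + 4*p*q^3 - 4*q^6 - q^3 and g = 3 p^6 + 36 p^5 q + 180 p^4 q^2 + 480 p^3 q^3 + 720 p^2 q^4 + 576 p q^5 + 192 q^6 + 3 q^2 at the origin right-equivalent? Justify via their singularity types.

The Hessian of f at 0 is [[-2, 0], [0, 0]] with rank 1, so corank 1. A Groebner basis of the Jacobian ideal J(f) in C{p,q} is {q^2, p}; counting standard monomials gives mu = 2. Corank 1: A-series; mu = 2 gives A_2. The Hessian of g at 0 is [[0, 0], [0, 6]] with rank 1, so corank 1. A Groebner basis of the Jacobian ideal J(g) in C{p,q} is {p^5, q}; counting standard monomials gives mu = 5. Corank 1: A-series; mu = 5 gives A_5. f is A_2 but g is A_5, hence not right-equivalent.

No.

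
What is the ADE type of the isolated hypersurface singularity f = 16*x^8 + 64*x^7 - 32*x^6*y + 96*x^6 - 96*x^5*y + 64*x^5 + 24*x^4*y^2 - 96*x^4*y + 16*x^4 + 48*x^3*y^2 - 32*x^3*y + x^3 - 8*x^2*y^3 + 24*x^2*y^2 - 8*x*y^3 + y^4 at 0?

The Hessian of f at 0 has rank 0. Corank 2; j^3 = x^3 is a perfect cube, so E-series; the 4-jet and mu = 6 give E_6.

E_6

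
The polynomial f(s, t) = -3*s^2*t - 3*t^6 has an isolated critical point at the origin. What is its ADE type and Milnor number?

The Hessian of f at 0 is [[0, 0], [0, 0]] with rank 0, so corank 2. A Groebner basis of the Jacobian ideal J(f) in C{s,t} is {s^2/6 + t^5, s^3, s*t}; counting standard monomials gives mu = 7. Corank 2; j^3 = -3*s^2*t has shape L^2 M (L != M), so D-series; mu = 7 gives D_7.

Type D_{7}, Milnor number mu = 7.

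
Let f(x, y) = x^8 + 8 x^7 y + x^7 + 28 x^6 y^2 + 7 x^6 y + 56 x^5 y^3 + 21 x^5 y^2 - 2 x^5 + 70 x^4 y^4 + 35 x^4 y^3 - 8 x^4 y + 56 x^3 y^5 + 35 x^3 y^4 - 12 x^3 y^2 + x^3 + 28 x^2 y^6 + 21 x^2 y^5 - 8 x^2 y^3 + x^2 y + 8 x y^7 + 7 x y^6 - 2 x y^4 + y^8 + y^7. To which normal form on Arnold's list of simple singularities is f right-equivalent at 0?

D_9

The Hessian of f at 0 is [[0, 0], [0, 0]] with rank 0, so corank 2. A Groebner basis of the Jacobian ideal J(f) in C{x,y} is {x^2*y^2, -8*x^2*y - x^2 + x*y^3, 32*x^2*y + 3*x^2 - x*y + y^4, x^3}; counting standard monomials gives mu = 9. Corank 2; j^3 = x^2*(x + y) has shape L^2 M (L != M), so D-series; mu = 9 gives D_9.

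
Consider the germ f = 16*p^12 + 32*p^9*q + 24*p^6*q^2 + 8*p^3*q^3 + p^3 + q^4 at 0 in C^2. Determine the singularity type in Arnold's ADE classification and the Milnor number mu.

Type E_{6}, Milnor number mu = 6.

The Hessian of f at 0 is [[0, 0], [0, 0]] with rank 0, so corank 2. A Groebner basis of the Jacobian ideal J(f) in C{p,q} is {q^3, p^2}; counting standard monomials gives mu = 6. Corank 2; j^3 = p^3 is a perfect cube, so E-series; the 4-jet and mu = 6 give E_6.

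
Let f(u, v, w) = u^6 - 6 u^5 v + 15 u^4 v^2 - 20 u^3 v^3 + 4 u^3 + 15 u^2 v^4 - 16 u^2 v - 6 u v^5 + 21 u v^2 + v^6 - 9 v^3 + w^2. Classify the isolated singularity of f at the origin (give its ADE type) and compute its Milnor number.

Type D_{7}, Milnor number mu = 7.

The Hessian of f at 0 is [[0, 0, 0], [0, 0, 0], [0, 0, 2]] with rank 1, so corank 2. A Groebner basis of the Jacobian ideal J(f) in C{u,v,w} is {-32*u*v/3 + v^5 + 16*v^2, u*v^2 - 3*v^3/2, u^2 - 5*u*v/2 + 3*v^2/2, w}; counting standard monomials gives mu = 7. Corank 2; j^3 = (u - v)*(2*u - 3*v)^2 has shape L^2 M (L != M), so D-series; mu = 7 gives D_7.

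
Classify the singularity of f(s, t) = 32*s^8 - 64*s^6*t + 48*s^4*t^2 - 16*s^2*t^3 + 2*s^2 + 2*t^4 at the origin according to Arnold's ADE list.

The Hessian of f at 0 is [[4, 0], [0, 0]] with rank 1, so corank 1. A Groebner basis of the Jacobian ideal J(f) in C{s,t} is {t^3, s}; counting standard monomials gives mu = 3. Corank 1: A-series; mu = 3 gives A_3.

A3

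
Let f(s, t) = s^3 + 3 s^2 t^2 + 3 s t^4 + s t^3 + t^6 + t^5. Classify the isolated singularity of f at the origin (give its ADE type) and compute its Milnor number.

Type E_{7}, Milnor number mu = 7.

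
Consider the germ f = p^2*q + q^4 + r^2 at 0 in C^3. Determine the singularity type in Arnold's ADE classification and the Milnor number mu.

Type D_{5}, Milnor number mu = 5.

The Hessian of f at 0 is [[0, 0, 0], [0, 0, 0], [0, 0, 2]] with rank 1, so corank 2. A Groebner basis of the Jacobian ideal J(f) in C{p,q,r} is {p^3, p^2/4 + q^3, p*q, r}; counting standard monomials gives mu = 5. Corank 2; j^3 = p^2*q has shape L^2 M (L != M), so D-series; mu = 5 gives D_5.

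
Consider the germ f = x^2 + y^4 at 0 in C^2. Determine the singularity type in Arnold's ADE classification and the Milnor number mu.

The Hessian of f at 0 has rank 1. Corank 1: A-series; mu = 3 gives A_3.

Type A_{3}, Milnor number mu = 3.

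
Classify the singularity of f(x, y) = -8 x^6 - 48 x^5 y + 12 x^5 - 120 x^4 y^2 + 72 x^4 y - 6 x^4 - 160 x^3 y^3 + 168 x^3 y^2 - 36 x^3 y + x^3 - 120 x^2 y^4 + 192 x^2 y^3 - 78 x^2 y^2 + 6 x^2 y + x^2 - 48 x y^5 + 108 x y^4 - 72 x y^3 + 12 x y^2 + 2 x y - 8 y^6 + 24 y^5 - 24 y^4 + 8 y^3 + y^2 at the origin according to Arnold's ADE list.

A_{2}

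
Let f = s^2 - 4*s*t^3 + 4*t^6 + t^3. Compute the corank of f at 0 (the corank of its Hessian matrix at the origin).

The Hessian at 0 is [[2, 0], [0, 0]] of rank 1; hence corank 1.

1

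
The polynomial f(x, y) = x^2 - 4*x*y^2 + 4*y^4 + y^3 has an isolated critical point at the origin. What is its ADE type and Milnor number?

Type A_2, Milnor number mu = 2.

The Hessian of f at 0 is [[2, 0], [0, 0]] with rank 1, so corank 1. A Groebner basis of the Jacobian ideal J(f) in C{x,y} is {y^2, x}; counting standard monomials gives mu = 2. Corank 1: A-series; mu = 2 gives A_2.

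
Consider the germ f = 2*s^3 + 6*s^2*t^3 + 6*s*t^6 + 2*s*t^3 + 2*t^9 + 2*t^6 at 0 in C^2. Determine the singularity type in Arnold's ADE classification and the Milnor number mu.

The Hessian of f at 0 is [[0, 0], [0, 0]] with rank 0, so corank 2. A Groebner basis of the Jacobian ideal J(f) in C{s,t} is {s^3, s*t^2, 3*s^2 + t^3}; counting standard monomials gives mu = 7. Corank 2; j^3 = 2*s^3 is a perfect cube, so E-series; the 4-jet and mu = 7 give E_7.

Type E_7, Milnor number mu = 7.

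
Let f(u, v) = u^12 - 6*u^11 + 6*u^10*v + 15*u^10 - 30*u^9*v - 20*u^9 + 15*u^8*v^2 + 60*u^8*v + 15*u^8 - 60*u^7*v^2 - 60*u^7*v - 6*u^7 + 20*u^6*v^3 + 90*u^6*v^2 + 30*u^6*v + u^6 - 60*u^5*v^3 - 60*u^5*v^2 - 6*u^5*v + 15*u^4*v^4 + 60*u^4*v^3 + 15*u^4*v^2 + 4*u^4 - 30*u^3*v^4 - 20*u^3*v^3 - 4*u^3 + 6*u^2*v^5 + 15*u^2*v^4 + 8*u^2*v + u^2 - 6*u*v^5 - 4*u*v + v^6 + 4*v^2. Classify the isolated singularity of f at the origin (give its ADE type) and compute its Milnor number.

Type A_5, Milnor number mu = 5.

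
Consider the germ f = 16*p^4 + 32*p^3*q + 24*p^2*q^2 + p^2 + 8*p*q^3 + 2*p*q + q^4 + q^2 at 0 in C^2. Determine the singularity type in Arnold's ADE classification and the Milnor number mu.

Type A_3, Milnor number mu = 3.

The Hessian of f at 0 is [[2, 2], [2, 2]] with rank 1, so corank 1. A Groebner basis of the Jacobian ideal J(f) in C{p,q} is {q^3, p + q}; counting standard monomials gives mu = 3. Corank 1: A-series; mu = 3 gives A_3.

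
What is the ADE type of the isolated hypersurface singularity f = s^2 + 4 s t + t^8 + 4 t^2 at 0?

The Hessian of f at 0 is [[2, 4], [4, 8]] with rank 1, so corank 1. A Groebner basis of the Jacobian ideal J(f) in C{s,t} is {t^7, s + 2*t}; counting standard monomials gives mu = 7. Corank 1: A-series; mu = 7 gives A_7.

A_7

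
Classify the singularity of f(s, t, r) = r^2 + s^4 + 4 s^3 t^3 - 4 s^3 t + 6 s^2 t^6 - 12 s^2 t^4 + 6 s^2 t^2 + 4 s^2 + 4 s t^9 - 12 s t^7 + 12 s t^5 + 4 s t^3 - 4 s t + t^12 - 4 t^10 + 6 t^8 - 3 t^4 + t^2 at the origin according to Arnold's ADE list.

A_3

The Hessian of f at 0 is [[8, -4, 0], [-4, 2, 0], [0, 0, 2]] with rank 2, so corank 1. A Groebner basis of the Jacobian ideal J(f) in C{s,t,r} is {t^3, s - t/2, r}; counting standard monomials gives mu = 3. Corank 1: A-series; mu = 3 gives A_3.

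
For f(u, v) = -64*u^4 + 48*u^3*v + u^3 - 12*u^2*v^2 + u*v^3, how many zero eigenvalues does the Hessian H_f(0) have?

2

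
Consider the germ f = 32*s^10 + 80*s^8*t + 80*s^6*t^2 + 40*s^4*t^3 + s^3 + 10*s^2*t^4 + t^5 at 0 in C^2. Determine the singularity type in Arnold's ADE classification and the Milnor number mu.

The Hessian of f at 0 has rank 0. Corank 2; j^3 = s^3 is a perfect cube, so E-series; the 5-jet and mu = 8 give E_8.

Type E_{8}, Milnor number mu = 8.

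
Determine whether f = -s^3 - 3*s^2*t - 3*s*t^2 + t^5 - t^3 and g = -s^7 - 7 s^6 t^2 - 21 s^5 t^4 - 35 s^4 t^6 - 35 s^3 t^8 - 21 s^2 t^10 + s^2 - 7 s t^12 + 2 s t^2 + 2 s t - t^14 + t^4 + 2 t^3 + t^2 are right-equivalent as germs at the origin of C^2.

No.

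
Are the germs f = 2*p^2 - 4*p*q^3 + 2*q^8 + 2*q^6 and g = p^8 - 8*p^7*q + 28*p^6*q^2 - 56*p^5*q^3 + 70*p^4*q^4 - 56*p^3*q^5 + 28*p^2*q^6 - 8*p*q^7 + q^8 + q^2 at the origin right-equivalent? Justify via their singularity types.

Yes.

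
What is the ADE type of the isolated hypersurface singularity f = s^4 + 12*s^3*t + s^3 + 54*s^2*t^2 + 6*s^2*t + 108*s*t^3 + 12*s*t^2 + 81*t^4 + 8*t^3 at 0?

E_6

The Hessian of f at 0 has rank 0. Corank 2; j^3 = (s + 2*t)^3 is a perfect cube, so E-series; the 4-jet and mu = 6 give E_6.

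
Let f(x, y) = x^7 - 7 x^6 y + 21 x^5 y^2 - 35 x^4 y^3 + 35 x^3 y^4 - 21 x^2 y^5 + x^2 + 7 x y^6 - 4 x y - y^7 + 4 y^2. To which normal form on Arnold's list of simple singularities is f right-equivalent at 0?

A_6

The Hessian of f at 0 has rank 1. Corank 1: A-series; mu = 6 gives A_6.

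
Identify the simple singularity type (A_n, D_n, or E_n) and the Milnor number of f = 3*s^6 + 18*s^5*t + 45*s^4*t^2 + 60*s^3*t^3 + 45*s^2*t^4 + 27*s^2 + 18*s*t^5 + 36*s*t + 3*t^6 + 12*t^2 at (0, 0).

The Hessian of f at 0 is [[54, 36], [36, 24]] with rank 1, so corank 1. A Groebner basis of the Jacobian ideal J(f) in C{s,t} is {t^5, s + 2*t/3}; counting standard monomials gives mu = 5. Corank 1: A-series; mu = 5 gives A_5.

Type A_{5}, Milnor number mu = 5.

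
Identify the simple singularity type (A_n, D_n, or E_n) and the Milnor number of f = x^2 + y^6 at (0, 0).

Type A5, Milnor number mu = 5.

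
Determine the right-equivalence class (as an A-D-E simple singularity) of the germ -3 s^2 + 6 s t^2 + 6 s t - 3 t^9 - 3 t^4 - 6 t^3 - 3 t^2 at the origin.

The Hessian of f at 0 has rank 1. Corank 1: A-series; mu = 8 gives A_8.

A_{8}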